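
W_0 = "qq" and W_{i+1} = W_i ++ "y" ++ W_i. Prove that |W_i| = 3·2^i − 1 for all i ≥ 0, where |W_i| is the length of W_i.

Base case: |W_0| = 2, and 3·2^0 − 1 = 2.
Assume |W_k| = 3·2^k − 1.
Then |W_{k+1}| = |W_k| + 1 + |W_k| = 2|W_k| + 1 = 2(3·2^k − 1) + 1 = 3·2^{k+1} − 2 + 1 = 3·2^{k+1} − 1.
By induction, |W_i| = 3·2^i − 1 for all i ≥ 0.

|W_i| = 3·2^i − 1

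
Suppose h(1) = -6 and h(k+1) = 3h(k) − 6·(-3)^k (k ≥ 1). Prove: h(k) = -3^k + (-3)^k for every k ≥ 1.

Base case: h(1) = -6, and -3^1 + (-3)^1 = -3 − 3 = -6.
Assume h(j) = -3^j + (-3)^j for some j ≥ 1.
Then h(j+1) = 3h(j) − 6·(-3)^j = 3·(-3^j + (-3)^j) − 6·(-3)^j = -3^{j+1} + 3·(-3)^j − 6·(-3)^j = -3^{j+1} − 3·(-3)^j = -3^{j+1} + (-3)^{j+1}.
By induction, h(k) = -3^k + (-3)^k for all k ≥ 1.

h(k) = -3^k + (-3)^k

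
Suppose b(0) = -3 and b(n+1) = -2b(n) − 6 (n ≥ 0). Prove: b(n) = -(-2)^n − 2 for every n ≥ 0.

Base case: b(0) = -3, and -(-2)^0 − 2 = -1 − 2 = -3.
Assume b(m) = -(-2)^m − 2 for some m ≥ 0.
Then b(m+1) = -2b(m) − 6 = -2·(-(-2)^m − 2) − 6 = 2·(-2)^m + 4 − 6 = -(-2)^{m+1} − 2.
By induction, b(n) = -(-2)^n − 2 for all n ≥ 0.

b(n) = -(-2)^n − 2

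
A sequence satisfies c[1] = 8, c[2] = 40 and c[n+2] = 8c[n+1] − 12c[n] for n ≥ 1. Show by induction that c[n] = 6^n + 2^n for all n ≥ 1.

Base cases: c[1] = 8 and 6^1 + 2^1 = 8; c[2] = 40 and 6^2 + 2^2 = 40.
Assume c[i] = 6^i + 2^i for all 1 ≤ i ≤ j, where j ≥ 2.
Then c[j+1] = 8c[j] − 12c[j−1] = 8·(6^j + 2^j) − 12·(6^{j−1} + 2^{j−1}) = (8·6 − 12)6^{j−1} + (8·2 − 12)2^{j−1} = 36·6^{j−1} + 4·2^{j−1} = 6^{j+1} + 2^{j+1}.
This completes the inductive step, so c[n] = 6^n + 2^n for all n ≥ 1.

c[n] = 6^n + 2^n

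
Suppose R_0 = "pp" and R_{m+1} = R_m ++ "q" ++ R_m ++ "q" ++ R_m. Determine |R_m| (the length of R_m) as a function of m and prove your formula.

Claim: |R_m| = 3^{m+1} − 1.

Base case: |R_0| = 2, and 3^{0+1} − 1 = 2.
Assume |R_r| = 3^{r+1} − 1.
Then |R_{r+1}| = 3|R_r| + 2 = 3(3^{r+1} − 1) + 2 = 3^{r+2} − 3 + 2 = 3^{r+2} − 1.
This completes the inductive step, so |R_m| = 3^{m+1} − 1 for all m ≥ 0.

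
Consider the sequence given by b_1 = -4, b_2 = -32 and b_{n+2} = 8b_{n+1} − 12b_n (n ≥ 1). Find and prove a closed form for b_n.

Claim: b_n = -6^n + 2^n.

Base cases: b_1 = -4 and -6^1 + 2^1 = -4; b_2 = -32 and -6^2 + 2^2 = -32.
Assume b_i = -6^i + 2^i for all 1 ≤ i ≤ j, where j ≥ 2.
Then b_{j+1} = 8b_j − 12b_{j−1} = 8·(-6^j + 2^j) − 12·(-6^{j−1} + 2^{j−1}) = -(8·6 − 12)6^{j−1} + (8·2 − 12)2^{j−1} = -36·6^{j−1} + 4·2^{j−1} = -6^{j+1} + 2^{j+1}.
By strong induction, b_n = -6^n + 2^n for all n ≥ 1.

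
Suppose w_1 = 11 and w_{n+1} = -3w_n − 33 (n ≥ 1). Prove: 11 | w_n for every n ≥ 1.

Base case: w_1 = 11 = 11·1, so 11 | w_1.
Assume 11 | w_k, so w_k = 11t for some integer t.
Then w_{k+1} = -3w_k − 33 = -3·(11t) − 33 = 11(-3t − 3), so 11 | w_{k+1}.
So the property holds for k+1, and by induction 11 | w_n for all n ≥ 1.

11 | w_n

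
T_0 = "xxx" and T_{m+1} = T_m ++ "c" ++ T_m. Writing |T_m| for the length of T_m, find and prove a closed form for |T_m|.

Claim: |T_m| = 2^{m+2} − 1.

Base case: |T_0| = 3, and 2^{0+2} − 1 = 3.
Assume |T_k| = 2^{k+2} − 1.
Then |T_{k+1}| = |T_k| + 1 + |T_k| = 2|T_k| + 1 = 2(2^{k+2} − 1) + 1 = 2^{k+3} − 2 + 1 = 2^{k+3} − 1.
This completes the inductive step, so |T_m| = 2^{m+2} − 1 for all m ≥ 0.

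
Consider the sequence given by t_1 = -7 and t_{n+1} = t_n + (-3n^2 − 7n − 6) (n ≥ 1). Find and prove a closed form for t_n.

Claim: t_n = -n^3 − 2n^2 − 3n − 1.

Base case: t_1 = -7, and -1^3 − 2·1^2 − 3·1 − 1 = -7.
Assume t_r = -r^3 − 2r^2 − 3r − 1.
Then t_{r+1} = t_r + (-3r^2 − 7r − 6) = (-r^3 − 2r^2 − 3r − 1) + (-3r^2 − 7r − 6) = -r^3 − 5r^2 − 10r − 7,
and -(r+1)^3 − 2·(r+1)^2 − 3·(r+1) − 1 = -r^3 − 5r^2 − 10r − 7.
This completes the inductive step, so t_n = -n^3 − 2n^2 − 3n − 1 for all n ≥ 1.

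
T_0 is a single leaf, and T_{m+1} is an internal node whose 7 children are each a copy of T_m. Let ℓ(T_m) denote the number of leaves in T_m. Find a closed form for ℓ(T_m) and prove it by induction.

Claim: ℓ(T_m) = 7^m.

Base case: ℓ(T_0) = 1, and 7^0 = 1.
Assume ℓ(T_r) = 7^r.
Then ℓ(T_{r+1}) = 7·ℓ(T_r) = 7·7^r = 7^{r+1}.
Hence ℓ(T_m) = 7^m for every m ≥ 0, by induction.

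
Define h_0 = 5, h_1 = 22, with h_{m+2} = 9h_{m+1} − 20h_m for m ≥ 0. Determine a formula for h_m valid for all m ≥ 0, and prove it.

Claim: h_m = 3·4^m + 2·5^m.

Base cases: h_0 = 5 and 3·4^0 + 2·5^0 = 5; h_1 = 22 and 3·4^1 + 2·5^1 = 22.
Assume h_i = 3·4^i + 2·5^i for all 0 ≤ i ≤ j, where j ≥ 1.
Then h_{j+1} = 9h_j − 20h_{j−1} = 9·(3·4^j + 2·5^j) − 20·(3·4^{j−1} + 2·5^{j−1}) = 3·(9·4 − 20)4^{j−1} + 2·(9·5 − 20)5^{j−1} = 48·4^{j−1} + 50·5^{j−1} = 3·4^{j+1} + 2·5^{j+1}.
So the formula holds for j+1, and by strong induction h_m = 3·4^m + 2·5^m for all m ≥ 0.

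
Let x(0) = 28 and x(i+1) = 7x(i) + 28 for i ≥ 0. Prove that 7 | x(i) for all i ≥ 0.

Base case: x(0) = 28 = 7·4, so 7 | x(0).
Assume 7 | x(k), so x(k) = 7t for some integer t.
Then x(k+1) = 7x(k) + 28 = 7·(7t) + 28 = 7(7t + 4), so 7 | x(k+1).
This completes the inductive step, so 7 | x(i) for all i ≥ 0.

7 | x(i)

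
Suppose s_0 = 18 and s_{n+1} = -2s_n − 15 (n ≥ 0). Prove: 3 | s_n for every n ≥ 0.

Base case: s_0 = 18 = 3·6, so 3 | s_0.
Assume 3 | s_j, so s_j = 3t for some integer t.
Then s_{j+1} = -2s_j − 15 = -2·(3t) − 15 = 3(-2t − 5), so 3 | s_{j+1}.
So the property holds for j+1, and by induction 3 | s_n for all n ≥ 0.

3 | s_n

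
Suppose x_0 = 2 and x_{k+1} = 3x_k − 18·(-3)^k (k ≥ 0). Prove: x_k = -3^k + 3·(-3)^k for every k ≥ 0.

Base case: x_0 = 2, and -3^0 + 3·(-3)^0 = -1 + 3 = 2.
Assume x_r = -3^r + 3·(-3)^r for some r ≥ 0.
Then x_{r+1} = 3x_r − 18·(-3)^r = 3·(-3^r + 3·(-3)^r) − 18·(-3)^r = -3^{r+1} + 9·(-3)^r − 18·(-3)^r = -3^{r+1} − 9·(-3)^r = -3^{r+1} + 3·(-3)^{r+1}.
Hence x_k = -3^k + 3·(-3)^k for every k ≥ 0, by induction.

x_k = -3^k + 3·(-3)^k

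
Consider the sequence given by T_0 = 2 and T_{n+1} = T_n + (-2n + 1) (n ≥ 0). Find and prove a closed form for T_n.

Claim: T_n = -n^2 + 2n + 2.

Base case: T_0 = 2, and -0^2 + 2·0 + 2 = 2.
Assume T_r = -r^2 + 2r + 2.
Then T_{r+1} = T_r + (-2r + 1) = (-r^2 + 2r + 2) + (-2r + 1) = -r^2 + 3,
and -(r+1)^2 + 2·(r+1) + 2 = -r^2 + 3.
Hence T_n = -n^2 + 2n + 2 for every n ≥ 0, by induction.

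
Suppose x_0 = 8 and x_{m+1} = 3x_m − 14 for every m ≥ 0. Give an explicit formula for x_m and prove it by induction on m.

Claim: x_m = 3^m + 7.

Base case: x_0 = 8, and 3^0 + 7 = 1 + 7 = 8.
Assume x_j = 3^j + 7 for some j ≥ 0.
Then x_{j+1} = 3x_j − 14 = 3·(3^j + 7) − 14 = 3^{j+1} + 21 − 14 = 3^{j+1} + 7.
This completes the inductive step, so x_m = 3^m + 7 for all m ≥ 0.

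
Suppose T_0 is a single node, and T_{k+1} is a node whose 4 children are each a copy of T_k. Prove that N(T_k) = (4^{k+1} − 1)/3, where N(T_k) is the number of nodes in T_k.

Base case: N(T_0) = 1, and (4^{0+1} − 1)/3 = 1.
Assume N(T_j) = (4^{j+1} − 1)/3.
Then N(T_{j+1}) = 1 + 4N(T_j) = 1 + 4·(4^{j+1} − 1)/3 = 1 + (4^{j+2} − 4)/3 = (3 + 4^{j+2} − 4)/3 = (4^{j+2} − 1)/3.
By induction, N(T_k) = (4^{k+1} − 1)/3 for all k ≥ 0.

N(T_k) = (4^{k+1} − 1)/3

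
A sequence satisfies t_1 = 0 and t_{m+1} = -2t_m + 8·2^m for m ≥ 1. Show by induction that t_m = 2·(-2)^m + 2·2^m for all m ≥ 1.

Base case: t_1 = 0, and 2·(-2)^1 + 2·2^1 = -4 + 4 = 0.
Assume t_j = 2·(-2)^j + 2·2^j for some j ≥ 1.
Then t_{j+1} = -2t_j + 8·2^j = -2·(2·(-2)^j + 2·2^j) + 8·2^j = 2·(-2)^{j+1} − 4·2^j + 8·2^j = 2·(-2)^{j+1} + 4·2^j = 2·(-2)^{j+1} + 2·2^{j+1}.
Hence t_m = 2·(-2)^m + 2·2^m for every m ≥ 1, by induction.

t_m = 2·(-2)^m + 2·2^m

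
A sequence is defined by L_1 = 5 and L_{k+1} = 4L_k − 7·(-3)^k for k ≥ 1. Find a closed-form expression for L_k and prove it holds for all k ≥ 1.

Claim: L_k = 2·4^k + (-3)^k.

Base case: L_1 = 5, and 2·4^1 + (-3)^1 = 8 − 3 = 5.
Assume L_j = 2·4^j + (-3)^j for some j ≥ 1.
Then L_{j+1} = 4L_j − 7·(-3)^j = 4·(2·4^j + (-3)^j) − 7·(-3)^j = 2·4^{j+1} + 4·(-3)^j − 7·(-3)^j = 2·4^{j+1} − 3·(-3)^j = 2·4^{j+1} + (-3)^{j+1}.
So the formula holds for j+1, and by induction L_k = 2·4^k + (-3)^k for all k ≥ 1.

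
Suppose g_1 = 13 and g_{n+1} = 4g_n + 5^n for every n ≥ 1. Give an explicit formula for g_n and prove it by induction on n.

Claim: g_n = 2·4^n + 5^n.

Base case: g_1 = 13, and 2·4^1 + 5^1 = 8 + 5 = 13.
Assume g_j = 2·4^j + 5^j for some j ≥ 1.
Then g_{j+1} = 4g_j + 5^j = 4·(2·4^j + 5^j) + 5^j = 2·4^{j+1} + 4·5^j + 5^j = 2·4^{j+1} + 5·5^j = 2·4^{j+1} + 5^{j+1}.
Hence g_n = 2·4^n + 5^n for every n ≥ 1, by induction.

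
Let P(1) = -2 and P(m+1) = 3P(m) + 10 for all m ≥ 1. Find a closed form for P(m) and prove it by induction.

Claim: P(m) = 3^m − 5.

Base case: P(1) = -2, and 3^1 − 5 = 3 − 5 = -2.
Assume P(j) = 3^j − 5 for some j ≥ 1.
Then P(j+1) = 3P(j) + 10 = 3·(3^j − 5) + 10 = 3^{j+1} − 15 + 10 = 3^{j+1} − 5.
Hence P(m) = 3^m − 5 for every m ≥ 1, by induction.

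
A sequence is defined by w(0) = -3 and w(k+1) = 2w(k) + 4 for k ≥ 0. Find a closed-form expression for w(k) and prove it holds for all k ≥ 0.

Claim: w(k) = 2^k − 4.

Base case: w(0) = -3, and 2^0 − 4 = 1 − 4 = -3.
Assume w(m) = 2^m − 4 for some m ≥ 0.
Then w(m+1) = 2w(m) + 4 = 2·(2^m − 4) + 4 = 2^{m+1} − 8 + 4 = 2^{m+1} − 4.
This completes the inductive step, so w(k) = 2^k − 4 for all k ≥ 0.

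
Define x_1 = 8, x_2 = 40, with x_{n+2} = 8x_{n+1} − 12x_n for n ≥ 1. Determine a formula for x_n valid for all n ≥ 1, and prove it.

Claim: x_n = 2^n + 6^n.

Base cases: x_1 = 8 and 2^1 + 6^1 = 8; x_2 = 40 and 2^2 + 6^2 = 40.
Assume x_j = 2^j + 6^j for all 1 ≤ j ≤ r, where r ≥ 2.
Then x_{r+1} = 8x_r − 12x_{r−1} = 8·(2^r + 6^r) − 12·(2^{r−1} + 6^{r−1}) = (8·2 − 12)2^{r−1} + (8·6 − 12)6^{r−1} = 4·2^{r−1} + 36·6^{r−1} = 2^{r+1} + 6^{r+1}.
So the formula holds for r+1, and by strong induction x_n = 2^n + 6^n for all n ≥ 1.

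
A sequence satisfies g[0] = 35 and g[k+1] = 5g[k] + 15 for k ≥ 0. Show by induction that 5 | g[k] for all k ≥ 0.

Base case: g[0] = 35 = 5·7, so 5 | g[0].
Assume 5 | g[j], so g[j] = 5t for some integer t.
Then g[j+1] = 5g[j] + 15 = 5·(5t) + 15 = 5(5t + 3), so 5 | g[j+1].
This completes the inductive step, so 5 | g[k] for all k ≥ 0.

5 | g[k]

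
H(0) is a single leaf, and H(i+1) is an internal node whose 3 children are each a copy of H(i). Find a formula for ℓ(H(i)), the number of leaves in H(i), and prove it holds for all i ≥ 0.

Claim: ℓ(H(i)) = 3^i.

Base case: ℓ(H(0)) = 1, and 3^0 = 1.
Assume ℓ(H(k)) = 3^k.
Then ℓ(H(k+1)) = 3·ℓ(H(k)) = 3·3^k = 3^{k+1}.
So the formula holds for k+1, and by induction ℓ(H(i)) = 3^i for all i ≥ 0.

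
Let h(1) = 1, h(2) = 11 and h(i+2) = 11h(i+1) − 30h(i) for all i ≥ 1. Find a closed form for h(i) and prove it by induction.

Claim: h(i) = 6^i − 5^i.

Base cases: h(1) = 1 and 6^1 − 5^1 = 1; h(2) = 11 and 6^2 − 5^2 = 11.
Assume h(j) = 6^j − 5^j for all 1 ≤ j ≤ r, where r ≥ 2.
Then h(r+1) = 11h(r) − 30h(r−1) = 11·(6^r − 5^r) − 30·(6^{r−1} − 5^{r−1}) = (11·6 − 30)6^{r−1} − (11·5 − 30)5^{r−1} = 36·6^{r−1} − 25·5^{r−1} = 6^{r+1} − 5^{r+1}.
Hence h(i) = 6^i − 5^i for every i ≥ 1, by strong induction.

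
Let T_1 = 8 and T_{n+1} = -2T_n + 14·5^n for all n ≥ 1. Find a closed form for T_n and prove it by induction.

Claim: T_n = (-2)^n + 2·5^n.

Base case: T_1 = 8, and (-2)^1 + 2·5^1 = -2 + 10 = 8.
Assume T_k = (-2)^k + 2·5^k for some k ≥ 1.
Then T_{k+1} = -2T_k + 14·5^k = -2·((-2)^k + 2·5^k) + 14·5^k = (-2)^{k+1} − 4·5^k + 14·5^k = (-2)^{k+1} + 10·5^k = (-2)^{k+1} + 2·5^{k+1}.
So the formula holds for k+1, and by induction T_n = (-2)^n + 2·5^n for all n ≥ 1.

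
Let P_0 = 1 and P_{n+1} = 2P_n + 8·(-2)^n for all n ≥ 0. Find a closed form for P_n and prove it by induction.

Claim: P_n = 3·2^n − 2·(-2)^n.

Base case: P_0 = 1, and 3·2^0 − 2·(-2)^0 = 3 − 2 = 1.
Assume P_m = 3·2^m − 2·(-2)^m for some m ≥ 0.
Then P_{m+1} = 2P_m + 8·(-2)^m = 2·(3·2^m − 2·(-2)^m) + 8·(-2)^m = 3·2^{m+1} − 4·(-2)^m + 8·(-2)^m = 3·2^{m+1} + 4·(-2)^m = 3·2^{m+1} − 2·(-2)^{m+1}.
Hence P_n = 3·2^n − 2·(-2)^n for every n ≥ 0, by induction.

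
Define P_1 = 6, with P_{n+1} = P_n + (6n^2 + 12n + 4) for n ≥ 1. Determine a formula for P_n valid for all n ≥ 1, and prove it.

Claim: P_n = 2n^3 + 3n^2 − n + 2.

Base case: P_1 = 6, and 2·1^3 + 3·1^2 − 1 + 2 = 6.
Assume P_r = 2r^3 + 3r^2 − r + 2.
Then P_{r+1} = P_r + (6r^2 + 12r + 4) = (2r^3 + 3r^2 − r + 2) + (6r^2 + 12r + 4) = 2r^3 + 9r^2 + 11r + 6,
and 2·(r+1)^3 + 3·(r+1)^2 − (r+1) + 2 = 2r^3 + 9r^2 + 11r + 6.
Hence P_n = 2n^3 + 3n^2 − n + 2 for every n ≥ 1, by induction.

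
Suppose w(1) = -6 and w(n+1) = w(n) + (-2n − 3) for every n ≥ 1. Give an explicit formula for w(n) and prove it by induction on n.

Claim: w(n) = -n^2 − 2n − 3.

Base case: w(1) = -6, and -1^2 − 2·1 − 3 = -6.
Assume w(r) = -r^2 − 2r − 3.
Then w(r+1) = w(r) + (-2r − 3) = (-r^2 − 2r − 3) + (-2r − 3) = -r^2 − 4r − 6,
and -(r+1)^2 − 2·(r+1) − 3 = -r^2 − 4r − 6.
By induction, w(n) = -n^2 − 2n − 3 for all n ≥ 1.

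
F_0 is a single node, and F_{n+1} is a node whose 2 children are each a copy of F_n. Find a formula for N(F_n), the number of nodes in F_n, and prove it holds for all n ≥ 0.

Claim: N(F_n) = 2^{n+1} − 1.

Base case: N(F_0) = 1, and 2^{0+1} − 1 = 1.
Assume N(F_r) = 2^{r+1} − 1.
Then N(F_{r+1}) = 1 + 2N(F_r) = 1 + 2(2^{r+1} − 1) = 2^{r+2} − 2 + 1 = 2^{r+2} − 1.
So the formula holds for r+1, and by induction N(F_n) = 2^{n+1} − 1 for all n ≥ 0.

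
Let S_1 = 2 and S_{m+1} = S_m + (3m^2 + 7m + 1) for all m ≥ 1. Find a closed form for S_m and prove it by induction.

Claim: S_m = m^3 + 2m^2 − 2m + 1.

Base case: S_1 = 2, and 1^3 + 2·1^2 − 2·1 + 1 = 2.
Assume S_k = k^3 + 2k^2 − 2k + 1.
Then S_{k+1} = S_k + (3k^2 + 7k + 1) = (k^3 + 2k^2 − 2k + 1) + (3k^2 + 7k + 1) = k^3 + 5k^2 + 5k + 2,
and (k+1)^3 + 2·(k+1)^2 − 2·(k+1) + 1 = k^3 + 5k^2 + 5k + 2.
This completes the inductive step, so S_m = m^3 + 2m^2 − 2m + 1 for all m ≥ 1.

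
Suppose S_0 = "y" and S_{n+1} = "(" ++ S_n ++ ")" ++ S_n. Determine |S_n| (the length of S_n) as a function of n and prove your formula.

Claim: |S_n| = 3·2^n − 2.

Base case: |S_0| = 1, and 3·2^0 − 2 = 1.
Assume |S_j| = 3·2^j − 2.
Then |S_{j+1}| = 1 + |S_j| + 1 + |S_j| = 2|S_j| + 2 = 2(3·2^j − 2) + 2 = 3·2^{j+1} − 4 + 2 = 3·2^{j+1} − 2.
So the formula holds for j+1, and by induction |S_n| = 3·2^n − 2 for all n ≥ 0.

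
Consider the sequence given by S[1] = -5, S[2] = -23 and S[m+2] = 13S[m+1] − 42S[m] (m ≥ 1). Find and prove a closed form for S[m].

Claim: S[m] = 7^m − 2·6^m.

Base cases: S[1] = -5 and 7^1 − 2·6^1 = -5; S[2] = -23 and 7^2 − 2·6^2 = -23.
Assume S[i] = 7^i − 2·6^i for all 1 ≤ i ≤ j, where j ≥ 2.
Then S[j+1] = 13S[j] − 42S[j−1] = 13·(7^j − 2·6^j) − 42·(7^{j−1} − 2·6^{j−1}) = (13·7 − 42)7^{j−1} − 2·(13·6 − 42)6^{j−1} = 49·7^{j−1} − 72·6^{j−1} = 7^{j+1} − 2·6^{j+1}.
Hence S[m] = 7^m − 2·6^m for every m ≥ 1, by strong induction.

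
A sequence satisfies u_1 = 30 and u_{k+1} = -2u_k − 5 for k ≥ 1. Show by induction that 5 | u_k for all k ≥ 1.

Base case: u_1 = 30 = 5·6, so 5 | u_1.
Assume 5 | u_r, so u_r = 5t for some integer t.
Then u_{r+1} = -2u_r − 5 = -2·(5t) − 5 = 5(-2t − 1), so 5 | u_{r+1}.
This completes the inductive step, so 5 | u_k for all k ≥ 1.

5 | u_k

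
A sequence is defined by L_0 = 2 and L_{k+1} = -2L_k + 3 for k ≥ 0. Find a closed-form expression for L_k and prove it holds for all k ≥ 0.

Claim: L_k = (-2)^k + 1.

Base case: L_0 = 2, and (-2)^0 + 1 = 1 + 1 = 2.
Assume L_m = (-2)^m + 1 for some m ≥ 0.
Then L_{m+1} = -2L_m + 3 = -2·((-2)^m + 1) + 3 = -2·(-2)^m − 2 + 3 = (-2)^{m+1} + 1.
By induction, L_k = (-2)^k + 1 for all k ≥ 0.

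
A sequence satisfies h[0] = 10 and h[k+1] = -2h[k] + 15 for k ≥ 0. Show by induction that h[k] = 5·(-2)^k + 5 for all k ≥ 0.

Base case: h[0] = 10, and 5·(-2)^0 + 5 = 5 + 5 = 10.
Assume h[j] = 5·(-2)^j + 5 for some j ≥ 0.
Then h[j+1] = -2h[j] + 15 = -2·(5·(-2)^j + 5) + 15 = -10·(-2)^j − 10 + 15 = 5·(-2)^{j+1} + 5.
So the formula holds for j+1, and by induction h[k] = 5·(-2)^k + 5 for all k ≥ 0.

h[k] = 5·(-2)^k + 5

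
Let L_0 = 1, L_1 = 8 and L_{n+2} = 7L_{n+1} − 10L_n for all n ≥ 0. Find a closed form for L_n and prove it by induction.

Claim: L_n = 2·5^n − 2^n.

Base cases: L_0 = 1 and 2·5^0 − 2^0 = 1; L_1 = 8 and 2·5^1 − 2^1 = 8.
Assume L_i = 2·5^i − 2^i for all 0 ≤ i ≤ j, where j ≥ 1.
Then L_{j+1} = 7L_j − 10L_{j−1} = 7·(2·5^j − 2^j) − 10·(2·5^{j−1} − 2^{j−1}) = 2·(7·5 − 10)5^{j−1} − (7·2 − 10)2^{j−1} = 50·5^{j−1} − 4·2^{j−1} = 2·5^{j+1} − 2^{j+1}.
This completes the inductive step, so L_n = 2·5^n − 2^n for all n ≥ 0.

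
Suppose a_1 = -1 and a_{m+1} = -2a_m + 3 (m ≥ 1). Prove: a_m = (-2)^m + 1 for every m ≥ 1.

Base case: a_1 = -1, and (-2)^1 + 1 = -2 + 1 = -1.
Assume a_j = (-2)^j + 1 for some j ≥ 1.
Then a_{j+1} = -2a_j + 3 = -2·((-2)^j + 1) + 3 = -2·(-2)^j − 2 + 3 = (-2)^{j+1} + 1.
So the formula holds for j+1, and by induction a_m = (-2)^m + 1 for all m ≥ 1.

a_m = (-2)^m + 1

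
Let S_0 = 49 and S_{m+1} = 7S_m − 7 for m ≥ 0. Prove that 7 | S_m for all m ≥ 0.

Base case: S_0 = 49 = 7·7, so 7 | S_0.
Assume 7 | S_k, so S_k = 7t for some integer t.
Then S_{k+1} = 7S_k − 7 = 7·(7t) − 7 = 7(7t − 1), so 7 | S_{k+1}.
So the property holds for k+1, and by induction 7 | S_m for all m ≥ 0.

7 | S_m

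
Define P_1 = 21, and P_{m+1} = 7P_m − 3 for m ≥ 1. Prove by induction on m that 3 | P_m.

Base case: P_1 = 21 = 3·7, so 3 | P_1.
Assume 3 | P_k, so P_k = 3t for some integer t.
Then P_{k+1} = 7P_k − 3 = 7·(3t) − 3 = 3(7t − 1), so 3 | P_{k+1}.
So the property holds for k+1, and by induction 3 | P_m for all m ≥ 1.

3 | P_m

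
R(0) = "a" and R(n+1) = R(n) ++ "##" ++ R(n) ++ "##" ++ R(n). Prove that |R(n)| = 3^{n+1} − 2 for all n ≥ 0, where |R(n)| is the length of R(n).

Base case: |R(0)| = 1, and 3^{0+1} − 2 = 1.
Assume |R(r)| = 3^{r+1} − 2.
Then |R(r+1)| = 3|R(r)| + 4 = 3(3^{r+1} − 2) + 4 = 3^{r+2} − 6 + 4 = 3^{r+2} − 2.
By induction, |R(n)| = 3^{n+1} − 2 for all n ≥ 0.

|R(n)| = 3^{n+1} − 2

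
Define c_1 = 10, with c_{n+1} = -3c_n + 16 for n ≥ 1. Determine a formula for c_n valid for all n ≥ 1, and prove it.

Claim: c_n = -2·(-3)^n + 4.

Base case: c_1 = 10, and -2·(-3)^1 + 4 = 6 + 4 = 10.
Assume c_k = -2·(-3)^k + 4 for some k ≥ 1.
Then c_{k+1} = -3c_k + 16 = -3·(-2·(-3)^k + 4) + 16 = 6·(-3)^k − 12 + 16 = -2·(-3)^{k+1} + 4.
So the formula holds for k+1, and by induction c_n = -2·(-3)^n + 4 for all n ≥ 1.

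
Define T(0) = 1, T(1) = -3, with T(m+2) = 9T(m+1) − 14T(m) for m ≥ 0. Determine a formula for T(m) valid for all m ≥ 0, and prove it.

Claim: T(m) = -7^m + 2·2^m.

Base cases: T(0) = 1 and -7^0 + 2·2^0 = 1; T(1) = -3 and -7^1 + 2·2^1 = -3.
Assume T(i) = -7^i + 2·2^i for all 0 ≤ i ≤ j, where j ≥ 1.
Then T(j+1) = 9T(j) − 14T(j−1) = 9·(-7^j + 2·2^j) − 14·(-7^{j−1} + 2·2^{j−1}) = -(9·7 − 14)7^{j−1} + 2·(9·2 − 14)2^{j−1} = -49·7^{j−1} + 8·2^{j−1} = -7^{j+1} + 2·2^{j+1}.
So the formula holds for j+1, and by strong induction T(m) = -7^m + 2·2^m for all m ≥ 0.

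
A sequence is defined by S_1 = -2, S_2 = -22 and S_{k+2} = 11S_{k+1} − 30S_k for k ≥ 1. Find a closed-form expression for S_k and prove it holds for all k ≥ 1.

Claim: S_k = 2·5^k − 2·6^k.

Base cases: S_1 = -2 and 2·5^1 − 2·6^1 = -2; S_2 = -22 and 2·5^2 − 2·6^2 = -22.
Assume S_j = 2·5^j − 2·6^j for all 1 ≤ j ≤ m, where m ≥ 2.
Then S_{m+1} = 11S_m − 30S_{m−1} = 11·(2·5^m − 2·6^m) − 30·(2·5^{m−1} − 2·6^{m−1}) = 2·(11·5 − 30)5^{m−1} − 2·(11·6 − 30)6^{m−1} = 50·5^{m−1} − 72·6^{m−1} = 2·5^{m+1} − 2·6^{m+1}.
Hence S_k = 2·5^k − 2·6^k for every k ≥ 1, by strong induction.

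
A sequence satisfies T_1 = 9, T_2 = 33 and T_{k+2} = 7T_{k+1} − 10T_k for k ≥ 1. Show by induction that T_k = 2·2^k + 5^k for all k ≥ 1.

Base cases: T_1 = 9 and 2·2^1 + 5^1 = 9; T_2 = 33 and 2·2^2 + 5^2 = 33.
Assume T_j = 2·2^j + 5^j for all 1 ≤ j ≤ r, where r ≥ 2.
Then T_{r+1} = 7T_r − 10T_{r−1} = 7·(2·2^r + 5^r) − 10·(2·2^{r−1} + 5^{r−1}) = 2·(7·2 − 10)2^{r−1} + (7·5 − 10)5^{r−1} = 8·2^{r−1} + 25·5^{r−1} = 2·2^{r+1} + 5^{r+1}.
By strong induction, T_k = 2·2^k + 5^k for all k ≥ 1.

T_k = 2·2^k + 5^k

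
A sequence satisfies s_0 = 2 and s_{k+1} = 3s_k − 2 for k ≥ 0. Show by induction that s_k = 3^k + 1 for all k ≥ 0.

Base case: s_0 = 2, and 3^0 + 1 = 1 + 1 = 2.
Assume s_m = 3^m + 1 for some m ≥ 0.
Then s_{m+1} = 3s_m − 2 = 3·(3^m + 1) − 2 = 3^{m+1} + 3 − 2 = 3^{m+1} + 1.
Hence s_k = 3^k + 1 for every k ≥ 0, by induction.

s_k = 3^k + 1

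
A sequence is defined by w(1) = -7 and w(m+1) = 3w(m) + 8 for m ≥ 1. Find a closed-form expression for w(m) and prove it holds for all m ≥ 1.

Claim: w(m) = -3^m − 4.

Base case: w(1) = -7, and -3^1 − 4 = -3 − 4 = -7.
Assume w(k) = -3^k − 4 for some k ≥ 1.
Then w(k+1) = 3w(k) + 8 = 3·(-3^k − 4) + 8 = -3^{k+1} − 12 + 8 = -3^{k+1} − 4.
So the formula holds for k+1, and by induction w(m) = -3^m − 4 for all m ≥ 1.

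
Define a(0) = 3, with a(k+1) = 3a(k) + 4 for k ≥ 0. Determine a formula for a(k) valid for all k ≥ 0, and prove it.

Claim: a(k) = 5·3^k − 2.

Base case: a(0) = 3, and 5·3^0 − 2 = 5 − 2 = 3.
Assume a(r) = 5·3^r − 2 for some r ≥ 0.
Then a(r+1) = 3a(r) + 4 = 3·(5·3^r − 2) + 4 = 15·3^r − 6 + 4 = 5·3^{r+1} − 2.
This completes the inductive step, so a(k) = 5·3^k − 2 for all k ≥ 0.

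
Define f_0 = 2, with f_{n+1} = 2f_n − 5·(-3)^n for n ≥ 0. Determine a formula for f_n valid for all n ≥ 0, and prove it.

Claim: f_n = 2^n + (-3)^n.

Base case: f_0 = 2, and 2^0 + (-3)^0 = 1 + 1 = 2.
Assume f_r = 2^r + (-3)^r for some r ≥ 0.
Then f_{r+1} = 2f_r − 5·(-3)^r = 2·(2^r + (-3)^r) − 5·(-3)^r = 2^{r+1} + 2·(-3)^r − 5·(-3)^r = 2^{r+1} − 3·(-3)^r = 2^{r+1} + (-3)^{r+1}.
By induction, f_n = 2^n + (-3)^n for all n ≥ 0.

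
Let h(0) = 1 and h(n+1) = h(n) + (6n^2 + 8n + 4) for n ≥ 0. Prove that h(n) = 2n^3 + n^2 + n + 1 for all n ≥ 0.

Base case: h(0) = 1, and 2·0^3 + 0^2 + 0 + 1 = 1.
Assume h(k) = 2k^3 + k^2 + k + 1.
Then h(k+1) = h(k) + (6k^2 + 8k + 4) = (2k^3 + k^2 + k + 1) + (6k^2 + 8k + 4) = 2k^3 + 7k^2 + 9k + 5,
and 2·(k+1)^3 + (k+1)^2 + (k+1) + 1 = 2k^3 + 7k^2 + 9k + 5.
This completes the inductive step, so h(n) = 2n^3 + n^2 + n + 1 for all n ≥ 0.

h(n) = 2n^3 + n^2 + n + 1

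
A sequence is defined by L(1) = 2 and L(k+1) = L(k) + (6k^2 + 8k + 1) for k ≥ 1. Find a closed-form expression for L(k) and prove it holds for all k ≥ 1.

Claim: L(k) = 2k^3 + k^2 − 2k + 1.

Base case: L(1) = 2, and 2·1^3 + 1^2 − 2·1 + 1 = 2.
Assume L(m) = 2m^3 + m^2 − 2m + 1.
Then L(m+1) = L(m) + (6m^2 + 8m + 1) = (2m^3 + m^2 − 2m + 1) + (6m^2 + 8m + 1) = 2m^3 + 7m^2 + 6m + 2,
and 2·(m+1)^3 + (m+1)^2 − 2·(m+1) + 1 = 2m^3 + 7m^2 + 6m + 2.
By induction, L(k) = 2k^3 + k^2 − 2k + 1 for all k ≥ 1.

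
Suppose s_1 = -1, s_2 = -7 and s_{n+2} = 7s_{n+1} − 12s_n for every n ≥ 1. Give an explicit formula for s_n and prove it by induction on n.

Claim: s_n = -4^n + 3^n.

Base cases: s_1 = -1 and -4^1 + 3^1 = -1; s_2 = -7 and -4^2 + 3^2 = -7.
Assume s_j = -4^j + 3^j for all 1 ≤ j ≤ m, where m ≥ 2.
Then s_{m+1} = 7s_m − 12s_{m−1} = 7·(-4^m + 3^m) − 12·(-4^{m−1} + 3^{m−1}) = -(7·4 − 12)4^{m−1} + (7·3 − 12)3^{m−1} = -16·4^{m−1} + 9·3^{m−1} = -4^{m+1} + 3^{m+1}.
By strong induction, s_n = -4^n + 3^n for all n ≥ 1.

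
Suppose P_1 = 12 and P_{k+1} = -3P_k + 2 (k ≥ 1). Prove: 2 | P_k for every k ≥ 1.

Base case: P_1 = 12 = 2·6, so 2 | P_1.
Assume 2 | P_j, so P_j = 2t for some integer t.
Then P_{j+1} = -3P_j + 2 = -3·(2t) + 2 = 2(-3t + 1), so 2 | P_{j+1}.
Hence 2 | P_k for every k ≥ 1, by induction.

2 | P_k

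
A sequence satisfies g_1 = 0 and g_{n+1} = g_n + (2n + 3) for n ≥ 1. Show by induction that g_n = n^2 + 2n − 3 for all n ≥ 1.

Base case: g_1 = 0, and 1^2 + 2·1 − 3 = 0.
Assume g_k = k^2 + 2k − 3.
Then g_{k+1} = g_k + (2k + 3) = (k^2 + 2k − 3) + (2k + 3) = k^2 + 4k,
and (k+1)^2 + 2·(k+1) − 3 = k^2 + 4k.
This completes the inductive step, so g_n = n^2 + 2n − 3 for all n ≥ 1.

g_n = n^2 + 2n − 3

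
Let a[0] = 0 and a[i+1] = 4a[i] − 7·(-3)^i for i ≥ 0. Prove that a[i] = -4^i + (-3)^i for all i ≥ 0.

Base case: a[0] = 0, and -4^0 + (-3)^0 = -1 + 1 = 0.
Assume a[r] = -4^r + (-3)^r for some r ≥ 0.
Then a[r+1] = 4a[r] − 7·(-3)^r = 4·(-4^r + (-3)^r) − 7·(-3)^r = -4^{r+1} + 4·(-3)^r − 7·(-3)^r = -4^{r+1} − 3·(-3)^r = -4^{r+1} + (-3)^{r+1}.
So the formula holds for r+1, and by induction a[i] = -4^i + (-3)^i for all i ≥ 0.

a[i] = -4^i + (-3)^i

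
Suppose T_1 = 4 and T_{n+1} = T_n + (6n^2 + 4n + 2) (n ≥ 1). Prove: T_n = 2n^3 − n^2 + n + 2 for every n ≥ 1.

Base case: T_1 = 4, and 2·1^3 − 1^2 + 1 + 2 = 4.
Assume T_m = 2m^3 − m^2 + m + 2.
Then T_{m+1} = T_m + (6m^2 + 4m + 2) = (2m^3 − m^2 + m + 2) + (6m^2 + 4m + 2) = 2m^3 + 5m^2 + 5m + 4,
and 2·(m+1)^3 − (m+1)^2 + (m+1) + 2 = 2m^3 + 5m^2 + 5m + 4.
This completes the inductive step, so T_n = 2n^3 − n^2 + n + 2 for all n ≥ 1.

T_n = 2n^3 − n^2 + n + 2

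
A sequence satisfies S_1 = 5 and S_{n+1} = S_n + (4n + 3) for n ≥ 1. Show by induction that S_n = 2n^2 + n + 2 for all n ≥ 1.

Base case: S_1 = 5, and 2·1^2 + 1 + 2 = 5.
Assume S_r = 2r^2 + r + 2.
Then S_{r+1} = S_r + (4r + 3) = (2r^2 + r + 2) + (4r + 3) = 2r^2 + 5r + 5,
and 2·(r+1)^2 + (r+1) + 2 = 2r^2 + 5r + 5.
This completes the inductive step, so S_n = 2n^2 + n + 2 for all n ≥ 1.

S_n = 2n^2 + n + 2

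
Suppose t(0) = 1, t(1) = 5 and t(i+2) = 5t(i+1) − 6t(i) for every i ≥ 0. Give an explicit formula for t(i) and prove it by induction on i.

Claim: t(i) = 3·3^i − 2·2^i.

Base cases: t(0) = 1 and 3·3^0 − 2·2^0 = 1; t(1) = 5 and 3·3^1 − 2·2^1 = 5.
Assume t(p) = 3·3^p − 2·2^p for all 0 ≤ p ≤ j, where j ≥ 1.
Then t(j+1) = 5t(j) − 6t(j−1) = 5·(3·3^j − 2·2^j) − 6·(3·3^{j−1} − 2·2^{j−1}) = 3·(5·3 − 6)3^{j−1} − 2·(5·2 − 6)2^{j−1} = 27·3^{j−1} − 8·2^{j−1} = 3·3^{j+1} − 2·2^{j+1}.
By strong induction, t(i) = 3·3^i − 2·2^i for all i ≥ 0.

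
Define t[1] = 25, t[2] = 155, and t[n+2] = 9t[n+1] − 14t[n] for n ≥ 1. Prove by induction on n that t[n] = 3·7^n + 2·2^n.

Base cases: t[1] = 25 and 3·7^1 + 2·2^1 = 25; t[2] = 155 and 3·7^2 + 2·2^2 = 155.
Assume t[j] = 3·7^j + 2·2^j for all 1 ≤ j ≤ k, where k ≥ 2.
Then t[k+1] = 9t[k] − 14t[k−1] = 9·(3·7^k + 2·2^k) − 14·(3·7^{k−1} + 2·2^{k−1}) = 3·(9·7 − 14)7^{k−1} + 2·(9·2 − 14)2^{k−1} = 147·7^{k−1} + 8·2^{k−1} = 3·7^{k+1} + 2·2^{k+1}.
Hence t[n] = 3·7^n + 2·2^n for every n ≥ 1, by strong induction.

t[n] = 3·7^n + 2·2^n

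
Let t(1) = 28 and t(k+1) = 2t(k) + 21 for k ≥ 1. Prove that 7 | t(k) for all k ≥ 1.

Base case: t(1) = 28 = 7·4, so 7 | t(1).
Assume 7 | t(m), so t(m) = 7s for some integer s.
Then t(m+1) = 2t(m) + 21 = 2·(7s) + 21 = 7(2s + 3), so 7 | t(m+1).
This completes the inductive step, so 7 | t(k) for all k ≥ 1.

7 | t(k)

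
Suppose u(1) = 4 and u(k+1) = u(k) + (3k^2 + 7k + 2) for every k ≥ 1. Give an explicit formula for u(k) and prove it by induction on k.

Claim: u(k) = k^3 + 2k^2 − k + 2.

Base case: u(1) = 4, and 1^3 + 2·1^2 − 1 + 2 = 4.
Assume u(r) = r^3 + 2r^2 − r + 2.
Then u(r+1) = u(r) + (3r^2 + 7r + 2) = (r^3 + 2r^2 − r + 2) + (3r^2 + 7r + 2) = r^3 + 5r^2 + 6r + 4,
and (r+1)^3 + 2·(r+1)^2 − (r+1) + 2 = r^3 + 5r^2 + 6r + 4.
This completes the inductive step, so u(k) = k^3 + 2k^2 − k + 2 for all k ≥ 1.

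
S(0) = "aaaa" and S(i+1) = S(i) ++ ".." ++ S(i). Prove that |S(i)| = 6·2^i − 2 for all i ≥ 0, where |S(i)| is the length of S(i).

Base case: |S(0)| = 4, and 6·2^0 − 2 = 4.
Assume |S(m)| = 6·2^m − 2.
Then |S(m+1)| = |S(m)| + 2 + |S(m)| = 2|S(m)| + 2 = 2(6·2^m − 2) + 2 = 6·2^{m+1} − 4 + 2 = 6·2^{m+1} − 2.
Hence |S(i)| = 6·2^i − 2 for every i ≥ 0, by induction.

|S(i)| = 6·2^i − 2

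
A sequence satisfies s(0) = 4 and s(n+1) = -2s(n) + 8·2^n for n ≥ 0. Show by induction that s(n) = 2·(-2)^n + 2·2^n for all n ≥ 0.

Base case: s(0) = 4, and 2·(-2)^0 + 2·2^0 = 2 + 2 = 4.
Assume s(m) = 2·(-2)^m + 2·2^m for some m ≥ 0.
Then s(m+1) = -2s(m) + 8·2^m = -2·(2·(-2)^m + 2·2^m) + 8·2^m = 2·(-2)^{m+1} − 4·2^m + 8·2^m = 2·(-2)^{m+1} + 4·2^m = 2·(-2)^{m+1} + 2·2^{m+1}.
This completes the inductive step, so s(n) = 2·(-2)^n + 2·2^n for all n ≥ 0.

s(n) = 2·(-2)^n + 2·2^n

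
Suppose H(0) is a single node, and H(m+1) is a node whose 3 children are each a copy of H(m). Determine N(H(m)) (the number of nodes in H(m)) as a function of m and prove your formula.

Claim: N(H(m)) = (3^{m+1} − 1)/2.

Base case: N(H(0)) = 1, and (3^{0+1} − 1)/2 = 1.
Assume N(H(j)) = (3^{j+1} − 1)/2.
Then N(H(j+1)) = 1 + 3N(H(j)) = 1 + 3·(3^{j+1} − 1)/2 = 1 + (3^{j+2} − 3)/2 = (2 + 3^{j+2} − 3)/2 = (3^{j+2} − 1)/2.
By induction, N(H(m)) = (3^{m+1} − 1)/2 for all m ≥ 0.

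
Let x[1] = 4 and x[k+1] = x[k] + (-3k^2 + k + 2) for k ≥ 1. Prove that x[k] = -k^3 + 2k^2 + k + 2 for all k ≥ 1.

Base case: x[1] = 4, and -1^3 + 2·1^2 + 1 + 2 = 4.
Assume x[m] = -m^3 + 2m^2 + m + 2.
Then x[m+1] = x[m] + (-3m^2 + m + 2) = (-m^3 + 2m^2 + m + 2) + (-3m^2 + m + 2) = -m^3 − m^2 + 2m + 4,
and -(m+1)^3 + 2·(m+1)^2 + (m+1) + 2 = -m^3 − m^2 + 2m + 4.
Hence x[k] = -k^3 + 2k^2 + k + 2 for every k ≥ 1, by induction.

x[k] = -k^3 + 2k^2 + k + 2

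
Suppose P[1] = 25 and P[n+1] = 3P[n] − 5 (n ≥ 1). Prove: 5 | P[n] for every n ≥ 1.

Base case: P[1] = 25 = 5·5, so 5 | P[1].
Assume 5 | P[k], so P[k] = 5t for some integer t.
Then P[k+1] = 3P[k] − 5 = 3·(5t) − 5 = 5(3t − 1), so 5 | P[k+1].
By induction, 5 | P[n] for all n ≥ 1.

5 | P[n]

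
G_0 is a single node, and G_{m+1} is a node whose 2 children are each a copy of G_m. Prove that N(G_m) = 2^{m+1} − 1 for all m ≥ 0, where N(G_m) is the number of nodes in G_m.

Base case: N(G_0) = 1, and 2^{0+1} − 1 = 1.
Assume N(G_j) = 2^{j+1} − 1.
Then N(G_{j+1}) = 1 + 2N(G_j) = 1 + 2(2^{j+1} − 1) = 2^{j+2} − 2 + 1 = 2^{j+2} − 1.
This completes the inductive step, so N(G_m) = 2^{m+1} − 1 for all m ≥ 0.

N(G_m) = 2^{m+1} − 1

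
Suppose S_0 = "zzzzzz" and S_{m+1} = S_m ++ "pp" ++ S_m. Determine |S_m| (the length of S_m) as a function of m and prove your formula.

Claim: |S_m| = 2^{m+3} − 2.

Base case: |S_0| = 6, and 2^{0+3} − 2 = 6.
Assume |S_j| = 2^{j+3} − 2.
Then |S_{j+1}| = |S_j| + 2 + |S_j| = 2|S_j| + 2 = 2(2^{j+3} − 2) + 2 = 2^{j+1+3} − 4 + 2 = 2^{j+1+3} − 2.
So the formula holds for j+1, and by induction |S_m| = 2^{m+3} − 2 for all m ≥ 0.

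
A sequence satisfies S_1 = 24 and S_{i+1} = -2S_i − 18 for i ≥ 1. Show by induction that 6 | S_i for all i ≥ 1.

Base case: S_1 = 24 = 6·4, so 6 | S_1.
Assume 6 | S_r, so S_r = 6t for some integer t.
Then S_{r+1} = -2S_r − 18 = -2·(6t) − 18 = 6(-2t − 3), so 6 | S_{r+1}.
This completes the inductive step, so 6 | S_i for all i ≥ 1.

6 | S_i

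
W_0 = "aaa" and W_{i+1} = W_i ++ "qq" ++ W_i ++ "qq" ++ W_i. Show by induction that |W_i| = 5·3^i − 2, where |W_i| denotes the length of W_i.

Base case: |W_0| = 3, and 5·3^0 − 2 = 3.
Assume |W_k| = 5·3^k − 2.
Then |W_{k+1}| = 3|W_k| + 4 = 3(5·3^k − 2) + 4 = 5·3^{k+1} − 6 + 4 = 5·3^{k+1} − 2.
Hence |W_i| = 5·3^i − 2 for every i ≥ 0, by induction.

|W_i| = 5·3^i − 2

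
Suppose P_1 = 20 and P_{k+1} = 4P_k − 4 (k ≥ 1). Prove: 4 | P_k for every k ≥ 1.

Base case: P_1 = 20 = 4·5, so 4 | P_1.
Assume 4 | P_r, so P_r = 4t for some integer t.
Then P_{r+1} = 4P_r − 4 = 4·(4t) − 4 = 4(4t − 1), so 4 | P_{r+1}.
So the property holds for r+1, and by induction 4 | P_k for all k ≥ 1.

4 | P_k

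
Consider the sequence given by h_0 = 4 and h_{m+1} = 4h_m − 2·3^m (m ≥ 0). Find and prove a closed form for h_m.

Claim: h_m = 2·4^m + 2·3^m.

Base case: h_0 = 4, and 2·4^0 + 2·3^0 = 2 + 2 = 4.
Assume h_k = 2·4^k + 2·3^k for some k ≥ 0.
Then h_{k+1} = 4h_k − 2·3^k = 4·(2·4^k + 2·3^k) − 2·3^k = 2·4^{k+1} + 8·3^k − 2·3^k = 2·4^{k+1} + 6·3^k = 2·4^{k+1} + 2·3^{k+1}.
This completes the inductive step, so h_m = 2·4^m + 2·3^m for all m ≥ 0.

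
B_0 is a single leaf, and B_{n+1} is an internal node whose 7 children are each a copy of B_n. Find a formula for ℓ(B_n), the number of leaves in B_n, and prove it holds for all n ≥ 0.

Claim: ℓ(B_n) = 7^n.

Base case: ℓ(B_0) = 1, and 7^0 = 1.
Assume ℓ(B_k) = 7^k.
Then ℓ(B_{k+1}) = 7·ℓ(B_k) = 7·7^k = 7^{k+1}.
This completes the inductive step, so ℓ(B_n) = 7^n for all n ≥ 0.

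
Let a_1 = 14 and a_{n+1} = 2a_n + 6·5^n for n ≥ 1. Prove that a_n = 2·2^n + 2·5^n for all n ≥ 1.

Base case: a_1 = 14, and 2·2^1 + 2·5^1 = 4 + 10 = 14.
Assume a_m = 2·2^m + 2·5^m for some m ≥ 1.
Then a_{m+1} = 2a_m + 6·5^m = 2·(2·2^m + 2·5^m) + 6·5^m = 2·2^{m+1} + 4·5^m + 6·5^m = 2·2^{m+1} + 10·5^m = 2·2^{m+1} + 2·5^{m+1}.
This completes the inductive step, so a_n = 2·2^n + 2·5^n for all n ≥ 1.

a_n = 2·2^n + 2·5^n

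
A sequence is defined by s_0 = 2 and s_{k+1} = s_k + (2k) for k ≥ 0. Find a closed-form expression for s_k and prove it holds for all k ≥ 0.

Claim: s_k = k^2 − k + 2.

Base case: s_0 = 2, and 0^2 − 0 + 2 = 2.
Assume s_m = m^2 − m + 2.
Then s_{m+1} = s_m + (2m) = (m^2 − m + 2) + (2m) = m^2 + m + 2,
and (m+1)^2 − (m+1) + 2 = m^2 + m + 2.
By induction, s_k = k^2 − k + 2 for all k ≥ 0.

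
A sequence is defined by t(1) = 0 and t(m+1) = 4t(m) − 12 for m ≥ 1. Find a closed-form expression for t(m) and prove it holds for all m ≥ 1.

Claim: t(m) = -4^m + 4.

Base case: t(1) = 0, and -4^1 + 4 = -4 + 4 = 0.
Assume t(k) = -4^k + 4 for some k ≥ 1.
Then t(k+1) = 4t(k) − 12 = 4·(-4^k + 4) − 12 = -4^{k+1} + 16 − 12 = -4^{k+1} + 4.
By induction, t(m) = -4^m + 4 for all m ≥ 1.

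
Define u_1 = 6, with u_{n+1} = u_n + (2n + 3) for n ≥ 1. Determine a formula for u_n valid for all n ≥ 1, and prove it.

Claim: u_n = n^2 + 2n + 3.

Base case: u_1 = 6, and 1^2 + 2·1 + 3 = 6.
Assume u_r = r^2 + 2r + 3.
Then u_{r+1} = u_r + (2r + 3) = (r^2 + 2r + 3) + (2r + 3) = r^2 + 4r + 6,
and (r+1)^2 + 2·(r+1) + 3 = r^2 + 4r + 6.
By induction, u_n = n^2 + 2n + 3 for all n ≥ 1.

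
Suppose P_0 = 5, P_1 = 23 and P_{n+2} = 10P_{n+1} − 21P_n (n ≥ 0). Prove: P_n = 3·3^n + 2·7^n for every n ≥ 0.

Base cases: P_0 = 5 and 3·3^0 + 2·7^0 = 5; P_1 = 23 and 3·3^1 + 2·7^1 = 23.
Assume P_i = 3·3^i + 2·7^i for all 0 ≤ i ≤ j, where j ≥ 1.
Then P_{j+1} = 10P_j − 21P_{j−1} = 10·(3·3^j + 2·7^j) − 21·(3·3^{j−1} + 2·7^{j−1}) = 3·(10·3 − 21)3^{j−1} + 2·(10·7 − 21)7^{j−1} = 27·3^{j−1} + 98·7^{j−1} = 3·3^{j+1} + 2·7^{j+1}.
So the formula holds for j+1, and by strong induction P_n = 3·3^n + 2·7^n for all n ≥ 0.

P_n = 3·3^n + 2·7^n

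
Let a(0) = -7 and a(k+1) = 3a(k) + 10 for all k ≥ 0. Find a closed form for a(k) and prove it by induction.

Claim: a(k) = -2·3^k − 5.

Base case: a(0) = -7, and -2·3^0 − 5 = -2 − 5 = -7.
Assume a(m) = -2·3^m − 5 for some m ≥ 0.
Then a(m+1) = 3a(m) + 10 = 3·(-2·3^m − 5) + 10 = -6·3^m − 15 + 10 = -2·3^{m+1} − 5.
So the formula holds for m+1, and by induction a(k) = -2·3^k − 5 for all k ≥ 0.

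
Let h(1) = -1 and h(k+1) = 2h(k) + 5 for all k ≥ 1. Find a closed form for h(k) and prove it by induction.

Claim: h(k) = 2^{k+1} − 5.

Base case: h(1) = -1, and 2^{1+1} − 5 = 4 − 5 = -1.
Assume h(m) = 2^{m+1} − 5 for some m ≥ 1.
Then h(m+1) = 2h(m) + 5 = 2·(2^{m+1} − 5) + 5 = 2^{m+2} − 10 + 5 = 2^{m+2} − 5.
So the formula holds for m+1, and by induction h(k) = 2^{k+1} − 5 for all k ≥ 1.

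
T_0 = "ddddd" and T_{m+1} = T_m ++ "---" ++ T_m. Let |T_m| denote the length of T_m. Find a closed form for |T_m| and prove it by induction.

Claim: |T_m| = 2^{m+3} − 3.

Base case: |T_0| = 5, and 2^{0+3} − 3 = 5.
Assume |T_j| = 2^{j+3} − 3.
Then |T_{j+1}| = |T_j| + 3 + |T_j| = 2|T_j| + 3 = 2(2^{j+3} − 3) + 3 = 2^{j+1+3} − 6 + 3 = 2^{j+1+3} − 3.
By induction, |T_m| = 2^{m+3} − 3 for all m ≥ 0.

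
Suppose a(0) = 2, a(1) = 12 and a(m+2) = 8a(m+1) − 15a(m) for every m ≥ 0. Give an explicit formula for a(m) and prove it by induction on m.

Claim: a(m) = 3·5^m − 3^m.

Base cases: a(0) = 2 and 3·5^0 − 3^0 = 2; a(1) = 12 and 3·5^1 − 3^1 = 12.
Assume a(j) = 3·5^j − 3^j for all 0 ≤ j ≤ k, where k ≥ 1.
Then a(k+1) = 8a(k) − 15a(k−1) = 8·(3·5^k − 3^k) − 15·(3·5^{k−1} − 3^{k−1}) = 3·(8·5 − 15)5^{k−1} − (8·3 − 15)3^{k−1} = 75·5^{k−1} − 9·3^{k−1} = 3·5^{k+1} − 3^{k+1}.
Hence a(m) = 3·5^m − 3^m for every m ≥ 0, by strong induction.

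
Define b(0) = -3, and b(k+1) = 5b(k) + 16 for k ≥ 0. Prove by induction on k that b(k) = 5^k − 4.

Base case: b(0) = -3, and 5^0 − 4 = 1 − 4 = -3.
Assume b(r) = 5^r − 4 for some r ≥ 0.
Then b(r+1) = 5b(r) + 16 = 5·(5^r − 4) + 16 = 5^{r+1} − 20 + 16 = 5^{r+1} − 4.
By induction, b(k) = 5^k − 4 for all k ≥ 0.

b(k) = 5^k − 4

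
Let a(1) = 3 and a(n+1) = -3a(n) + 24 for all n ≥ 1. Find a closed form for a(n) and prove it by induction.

Claim: a(n) = (-3)^n + 6.

Base case: a(1) = 3, and (-3)^1 + 6 = -3 + 6 = 3.
Assume a(k) = (-3)^k + 6 for some k ≥ 1.
Then a(k+1) = -3a(k) + 24 = -3·((-3)^k + 6) + 24 = -3·(-3)^k − 18 + 24 = (-3)^{k+1} + 6.
This completes the inductive step, so a(n) = (-3)^n + 6 for all n ≥ 1.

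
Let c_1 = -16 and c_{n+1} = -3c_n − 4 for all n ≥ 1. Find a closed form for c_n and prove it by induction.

Claim: c_n = 5·(-3)^n − 1.

Base case: c_1 = -16, and 5·(-3)^1 − 1 = -15 − 1 = -16.
Assume c_r = 5·(-3)^r − 1 for some r ≥ 1.
Then c_{r+1} = -3c_r − 4 = -3·(5·(-3)^r − 1) − 4 = -15·(-3)^r + 3 − 4 = 5·(-3)^{r+1} − 1.
By induction, c_n = 5·(-3)^n − 1 for all n ≥ 1.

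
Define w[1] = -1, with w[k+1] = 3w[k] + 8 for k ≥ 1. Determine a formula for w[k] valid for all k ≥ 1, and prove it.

Claim: w[k] = 3^k − 4.

Base case: w[1] = -1, and 3^1 − 4 = 3 − 4 = -1.
Assume w[r] = 3^r − 4 for some r ≥ 1.
Then w[r+1] = 3w[r] + 8 = 3·(3^r − 4) + 8 = 3^{r+1} − 12 + 8 = 3^{r+1} − 4.
So the formula holds for r+1, and by induction w[k] = 3^k − 4 for all k ≥ 1.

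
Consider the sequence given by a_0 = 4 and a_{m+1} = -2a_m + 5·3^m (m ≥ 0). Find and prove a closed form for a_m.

Claim: a_m = 3·(-2)^m + 3^m.

Base case: a_0 = 4, and 3·(-2)^0 + 3^0 = 3 + 1 = 4.
Assume a_k = 3·(-2)^k + 3^k for some k ≥ 0.
Then a_{k+1} = -2a_k + 5·3^k = -2·(3·(-2)^k + 3^k) + 5·3^k = 3·(-2)^{k+1} − 2·3^k + 5·3^k = 3·(-2)^{k+1} + 3·3^k = 3·(-2)^{k+1} + 3^{k+1}.
By induction, a_m = 3·(-2)^m + 3^m for all m ≥ 0.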